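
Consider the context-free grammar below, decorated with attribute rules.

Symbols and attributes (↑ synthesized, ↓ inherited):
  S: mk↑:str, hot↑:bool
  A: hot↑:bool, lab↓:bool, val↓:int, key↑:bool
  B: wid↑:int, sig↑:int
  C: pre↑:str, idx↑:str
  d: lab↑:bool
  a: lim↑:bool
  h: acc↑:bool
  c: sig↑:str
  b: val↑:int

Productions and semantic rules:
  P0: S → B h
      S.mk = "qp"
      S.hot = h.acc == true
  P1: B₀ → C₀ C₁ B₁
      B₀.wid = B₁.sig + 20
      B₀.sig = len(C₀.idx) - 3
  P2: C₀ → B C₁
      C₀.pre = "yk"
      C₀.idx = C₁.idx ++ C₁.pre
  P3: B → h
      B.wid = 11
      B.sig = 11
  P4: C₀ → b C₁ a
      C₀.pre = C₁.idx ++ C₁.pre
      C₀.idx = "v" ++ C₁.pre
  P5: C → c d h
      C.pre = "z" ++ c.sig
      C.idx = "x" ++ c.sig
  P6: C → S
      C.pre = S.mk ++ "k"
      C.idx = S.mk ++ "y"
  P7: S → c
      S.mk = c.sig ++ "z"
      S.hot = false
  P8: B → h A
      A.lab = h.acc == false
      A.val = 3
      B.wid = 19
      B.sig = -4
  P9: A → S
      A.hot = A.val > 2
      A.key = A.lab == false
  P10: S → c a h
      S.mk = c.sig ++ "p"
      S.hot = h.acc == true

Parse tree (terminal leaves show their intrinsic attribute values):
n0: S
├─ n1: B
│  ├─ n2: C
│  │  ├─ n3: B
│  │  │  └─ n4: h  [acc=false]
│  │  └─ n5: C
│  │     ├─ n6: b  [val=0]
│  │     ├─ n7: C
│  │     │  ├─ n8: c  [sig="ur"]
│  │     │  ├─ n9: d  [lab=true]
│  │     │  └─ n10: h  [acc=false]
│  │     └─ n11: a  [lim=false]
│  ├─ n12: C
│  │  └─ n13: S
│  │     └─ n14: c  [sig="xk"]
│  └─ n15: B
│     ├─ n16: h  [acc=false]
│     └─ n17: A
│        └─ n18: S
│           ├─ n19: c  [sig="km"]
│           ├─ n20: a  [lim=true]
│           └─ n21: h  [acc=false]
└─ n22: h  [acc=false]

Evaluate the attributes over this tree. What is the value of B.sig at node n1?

1. n4.acc = false  [terminal]
2. n3.wid = 11  [11]
3. n3.sig = 11  [11]
4. n6.val = 0  [terminal]
5. n8.sig = "ur"  [terminal]
6. n9.lab = true  [terminal]
7. n10.acc = false  [terminal]
8. n7.pre = "zur"  ["z" ++ c.sig]
9. n7.idx = "xur"  ["x" ++ c.sig]
10. n11.lim = false  [terminal]
11. n5.pre = "xurzur"  [C₁.idx ++ C₁.pre]
12. n5.idx = "vzur"  ["v" ++ C₁.pre]
13. n2.pre = "yk"  ["yk"]
14. n2.idx = "vzurxurzur"  [C₁.idx ++ C₁.pre]
15. n14.sig = "xk"  [terminal]
16. n13.mk = "xkz"  [c.sig ++ "z"]
17. n13.hot = false  [false]
18. n12.pre = "xkzk"  [S.mk ++ "k"]
19. n12.idx = "xkzy"  [S.mk ++ "y"]
20. n16.acc = false  [terminal]
21. n17.lab = true  [h.acc == false]
22. n17.val = 3  [3]
23. n19.sig = "km"  [terminal]
24. n20.lim = true  [terminal]
25. n21.acc = false  [terminal]
26. n18.mk = "kmp"  [c.sig ++ "p"]
27. n18.hot = false  [h.acc == true]
28. n17.hot = true  [A.val > 2]
29. n17.key = false  [A.lab == false]
30. n15.wid = 19  [19]
31. n15.sig = -4  [-4]
32. n1.wid = 16  [B₁.sig + 20]
33. n1.sig = 7  [len(C₀.idx) - 3]
34. n22.acc = false  [terminal]
35. n0.mk = "qp"  ["qp"]
36. n0.hot = false  [h.acc == true]

7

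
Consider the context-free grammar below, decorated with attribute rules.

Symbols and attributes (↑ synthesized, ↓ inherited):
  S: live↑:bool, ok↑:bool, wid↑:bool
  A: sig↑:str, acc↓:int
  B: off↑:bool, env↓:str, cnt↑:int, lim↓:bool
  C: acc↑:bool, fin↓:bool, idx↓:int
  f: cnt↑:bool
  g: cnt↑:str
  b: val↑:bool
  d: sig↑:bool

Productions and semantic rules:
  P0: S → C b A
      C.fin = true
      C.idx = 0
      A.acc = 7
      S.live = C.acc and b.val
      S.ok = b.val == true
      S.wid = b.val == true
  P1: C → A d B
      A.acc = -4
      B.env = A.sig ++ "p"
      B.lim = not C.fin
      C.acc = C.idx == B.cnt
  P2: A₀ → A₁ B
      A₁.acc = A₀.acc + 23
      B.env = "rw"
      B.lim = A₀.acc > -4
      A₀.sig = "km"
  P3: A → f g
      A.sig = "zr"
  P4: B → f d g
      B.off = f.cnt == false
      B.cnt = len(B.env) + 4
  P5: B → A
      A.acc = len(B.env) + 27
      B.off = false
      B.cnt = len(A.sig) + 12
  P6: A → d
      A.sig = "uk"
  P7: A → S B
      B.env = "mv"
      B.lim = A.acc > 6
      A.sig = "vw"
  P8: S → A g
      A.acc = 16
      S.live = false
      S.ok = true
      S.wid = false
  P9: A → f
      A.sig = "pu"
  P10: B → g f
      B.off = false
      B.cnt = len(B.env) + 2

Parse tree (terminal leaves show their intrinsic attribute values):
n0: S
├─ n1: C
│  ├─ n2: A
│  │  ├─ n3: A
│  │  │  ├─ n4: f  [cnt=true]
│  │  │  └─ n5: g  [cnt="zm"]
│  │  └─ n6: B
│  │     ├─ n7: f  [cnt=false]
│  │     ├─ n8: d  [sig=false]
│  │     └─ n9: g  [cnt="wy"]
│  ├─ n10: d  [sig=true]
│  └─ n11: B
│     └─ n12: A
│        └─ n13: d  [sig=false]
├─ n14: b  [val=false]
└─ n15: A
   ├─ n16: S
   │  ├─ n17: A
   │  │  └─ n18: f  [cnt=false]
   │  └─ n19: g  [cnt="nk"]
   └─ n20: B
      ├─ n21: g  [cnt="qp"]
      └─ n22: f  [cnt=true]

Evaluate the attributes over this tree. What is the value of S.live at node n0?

1. n1.fin = true  [true]
2. n1.idx = 0  [0]
3. n2.acc = -4  [-4]
4. n3.acc = 19  [A₀.acc + 23]
5. n4.cnt = true  [terminal]
6. n5.cnt = "zm"  [terminal]
7. n3.sig = "zr"  ["zr"]
8. n6.env = "rw"  ["rw"]
9. n6.lim = false  [A₀.acc > -4]
10. n7.cnt = false  [terminal]
11. n8.sig = false  [terminal]
12. n9.cnt = "wy"  [terminal]
13. n6.off = true  [f.cnt == false]
14. n6.cnt = 6  [len(B.env) + 4]
15. n2.sig = "km"  ["km"]
16. n10.sig = true  [terminal]
17. n11.env = "kmp"  [A.sig ++ "p"]
18. n11.lim = false  [not C.fin]
19. n12.acc = 30  [len(B.env) + 27]
20. n13.sig = false  [terminal]
21. n12.sig = "uk"  ["uk"]
22. n11.off = false  [false]
23. n11.cnt = 14  [len(A.sig) + 12]
24. n1.acc = false  [C.idx == B.cnt]
25. n14.val = false  [terminal]
26. n15.acc = 7  [7]
27. n17.acc = 16  [16]
28. n18.cnt = false  [terminal]
29. n17.sig = "pu"  ["pu"]
30. n19.cnt = "nk"  [terminal]
31. n16.live = false  [false]
32. n16.ok = true  [true]
33. n16.wid = false  [false]
34. n20.env = "mv"  ["mv"]
35. n20.lim = true  [A.acc > 6]
36. n21.cnt = "qp"  [terminal]
37. n22.cnt = true  [terminal]
38. n20.off = false  [false]
39. n20.cnt = 4  [len(B.env) + 2]
40. n15.sig = "vw"  ["vw"]
41. n0.live = false  [C.acc and b.val]
42. n0.ok = false  [b.val == true]
43. n0.wid = false  [b.val == true]

false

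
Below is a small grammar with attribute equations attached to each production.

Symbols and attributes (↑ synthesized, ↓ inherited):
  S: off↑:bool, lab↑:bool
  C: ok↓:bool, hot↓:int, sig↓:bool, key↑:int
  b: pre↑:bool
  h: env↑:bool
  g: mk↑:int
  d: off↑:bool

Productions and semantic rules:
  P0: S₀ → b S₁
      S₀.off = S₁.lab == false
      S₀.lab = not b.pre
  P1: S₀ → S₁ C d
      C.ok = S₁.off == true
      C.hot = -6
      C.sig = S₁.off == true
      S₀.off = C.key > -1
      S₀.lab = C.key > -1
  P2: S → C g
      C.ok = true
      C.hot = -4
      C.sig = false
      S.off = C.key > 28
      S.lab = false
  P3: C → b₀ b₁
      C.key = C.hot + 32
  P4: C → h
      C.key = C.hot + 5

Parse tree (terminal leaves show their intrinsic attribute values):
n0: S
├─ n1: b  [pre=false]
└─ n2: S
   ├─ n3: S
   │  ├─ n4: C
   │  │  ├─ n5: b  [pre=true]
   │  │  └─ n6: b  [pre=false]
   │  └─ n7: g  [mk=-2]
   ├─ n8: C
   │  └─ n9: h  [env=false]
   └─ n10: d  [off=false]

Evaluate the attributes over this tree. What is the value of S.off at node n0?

true

1. n1.pre = false  [terminal]
2. n4.ok = true  [true]
3. n4.hot = -4  [-4]
4. n4.sig = false  [false]
5. n5.pre = true  [terminal]
6. n6.pre = false  [terminal]
7. n4.key = 28  [C.hot + 32]
8. n7.mk = -2  [terminal]
9. n3.off = false  [C.key > 28]
10. n3.lab = false  [false]
11. n8.ok = false  [S₁.off == true]
12. n8.hot = -6  [-6]
13. n8.sig = false  [S₁.off == true]
14. n9.env = false  [terminal]
15. n8.key = -1  [C.hot + 5]
16. n10.off = false  [terminal]
17. n2.off = false  [C.key > -1]
18. n2.lab = false  [C.key > -1]
19. n0.off = true  [S₁.lab == false]
20. n0.lab = true  [not b.pre]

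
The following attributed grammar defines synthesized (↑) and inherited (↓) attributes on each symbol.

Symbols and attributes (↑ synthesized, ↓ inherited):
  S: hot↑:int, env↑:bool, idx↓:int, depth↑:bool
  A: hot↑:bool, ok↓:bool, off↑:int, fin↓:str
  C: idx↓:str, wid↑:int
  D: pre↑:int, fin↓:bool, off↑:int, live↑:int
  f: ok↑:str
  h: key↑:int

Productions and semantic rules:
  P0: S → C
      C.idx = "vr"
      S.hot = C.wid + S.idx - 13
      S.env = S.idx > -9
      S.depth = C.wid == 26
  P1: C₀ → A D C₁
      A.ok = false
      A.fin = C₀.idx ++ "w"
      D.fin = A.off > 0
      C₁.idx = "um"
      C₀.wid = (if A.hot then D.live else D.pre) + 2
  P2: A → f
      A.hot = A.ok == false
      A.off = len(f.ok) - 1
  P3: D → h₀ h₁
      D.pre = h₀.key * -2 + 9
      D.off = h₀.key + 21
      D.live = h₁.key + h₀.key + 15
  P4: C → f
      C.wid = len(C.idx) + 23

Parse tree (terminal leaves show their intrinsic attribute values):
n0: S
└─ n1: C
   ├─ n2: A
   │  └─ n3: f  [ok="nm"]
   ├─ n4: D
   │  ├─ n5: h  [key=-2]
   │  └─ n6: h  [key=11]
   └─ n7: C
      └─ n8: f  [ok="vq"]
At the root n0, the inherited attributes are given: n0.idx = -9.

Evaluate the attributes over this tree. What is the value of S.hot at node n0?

4

1. n0.idx = -9  [given at root]
2. n1.idx = "vr"  ["vr"]
3. n2.ok = false  [false]
4. n2.fin = "vrw"  [C₀.idx ++ "w"]
5. n3.ok = "nm"  [terminal]
6. n2.hot = true  [A.ok == false]
7. n2.off = 1  [len(f.ok) - 1]
8. n4.fin = true  [A.off > 0]
9. n5.key = -2  [terminal]
10. n6.key = 11  [terminal]
11. n4.pre = 13  [h₀.key * -2 + 9]
12. n4.off = 19  [h₀.key + 21]
13. n4.live = 24  [h₁.key + h₀.key + 15]
14. n7.idx = "um"  ["um"]
15. n8.ok = "vq"  [terminal]
16. n7.wid = 25  [len(C.idx) + 23]
17. n1.wid = 26  [(if A.hot then D.live else D.pre) + 2]
18. n0.hot = 4  [C.wid + S.idx - 13]
19. n0.env = false  [S.idx > -9]
20. n0.depth = true  [C.wid == 26]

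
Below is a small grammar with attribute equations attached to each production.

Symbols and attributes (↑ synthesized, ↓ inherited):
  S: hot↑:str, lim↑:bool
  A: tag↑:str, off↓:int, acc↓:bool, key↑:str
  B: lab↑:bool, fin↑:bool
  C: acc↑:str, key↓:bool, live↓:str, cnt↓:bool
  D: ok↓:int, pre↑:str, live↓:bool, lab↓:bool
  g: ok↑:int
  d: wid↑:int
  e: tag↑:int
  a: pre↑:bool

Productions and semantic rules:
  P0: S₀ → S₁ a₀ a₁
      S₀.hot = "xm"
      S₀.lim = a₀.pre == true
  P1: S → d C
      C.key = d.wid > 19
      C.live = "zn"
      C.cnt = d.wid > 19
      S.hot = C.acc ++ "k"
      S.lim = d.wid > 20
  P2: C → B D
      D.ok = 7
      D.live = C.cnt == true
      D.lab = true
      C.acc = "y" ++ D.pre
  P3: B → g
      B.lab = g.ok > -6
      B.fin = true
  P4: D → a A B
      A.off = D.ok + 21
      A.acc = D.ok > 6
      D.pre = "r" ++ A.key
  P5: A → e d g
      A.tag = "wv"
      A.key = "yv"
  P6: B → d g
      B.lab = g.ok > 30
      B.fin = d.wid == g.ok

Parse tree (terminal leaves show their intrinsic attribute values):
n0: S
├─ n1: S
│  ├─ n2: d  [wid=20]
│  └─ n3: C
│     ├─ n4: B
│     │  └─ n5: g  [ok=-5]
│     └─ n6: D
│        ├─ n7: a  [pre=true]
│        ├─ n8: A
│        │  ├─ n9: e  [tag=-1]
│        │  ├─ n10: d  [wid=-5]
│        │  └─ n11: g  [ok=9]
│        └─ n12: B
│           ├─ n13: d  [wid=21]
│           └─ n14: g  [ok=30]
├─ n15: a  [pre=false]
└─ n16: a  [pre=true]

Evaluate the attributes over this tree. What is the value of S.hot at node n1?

1. n2.wid = 20  [terminal]
2. n3.key = true  [d.wid > 19]
3. n3.live = "zn"  ["zn"]
4. n3.cnt = true  [d.wid > 19]
5. n5.ok = -5  [terminal]
6. n4.lab = true  [g.ok > -6]
7. n4.fin = true  [true]
8. n6.ok = 7  [7]
9. n6.live = true  [C.cnt == true]
10. n6.lab = true  [true]
11. n7.pre = true  [terminal]
12. n8.off = 28  [D.ok + 21]
13. n8.acc = true  [D.ok > 6]
14. n9.tag = -1  [terminal]
15. n10.wid = -5  [terminal]
16. n11.ok = 9  [terminal]
17. n8.tag = "wv"  ["wv"]
18. n8.key = "yv"  ["yv"]
19. n13.wid = 21  [terminal]
20. n14.ok = 30  [terminal]
21. n12.lab = false  [g.ok > 30]
22. n12.fin = false  [d.wid == g.ok]
23. n6.pre = "ryv"  ["r" ++ A.key]
24. n3.acc = "yryv"  ["y" ++ D.pre]
25. n1.hot = "yryvk"  [C.acc ++ "k"]
26. n1.lim = false  [d.wid > 20]
27. n15.pre = false  [terminal]
28. n16.pre = true  [terminal]
29. n0.hot = "xm"  ["xm"]
30. n0.lim = false  [a₀.pre == true]

"yryvk"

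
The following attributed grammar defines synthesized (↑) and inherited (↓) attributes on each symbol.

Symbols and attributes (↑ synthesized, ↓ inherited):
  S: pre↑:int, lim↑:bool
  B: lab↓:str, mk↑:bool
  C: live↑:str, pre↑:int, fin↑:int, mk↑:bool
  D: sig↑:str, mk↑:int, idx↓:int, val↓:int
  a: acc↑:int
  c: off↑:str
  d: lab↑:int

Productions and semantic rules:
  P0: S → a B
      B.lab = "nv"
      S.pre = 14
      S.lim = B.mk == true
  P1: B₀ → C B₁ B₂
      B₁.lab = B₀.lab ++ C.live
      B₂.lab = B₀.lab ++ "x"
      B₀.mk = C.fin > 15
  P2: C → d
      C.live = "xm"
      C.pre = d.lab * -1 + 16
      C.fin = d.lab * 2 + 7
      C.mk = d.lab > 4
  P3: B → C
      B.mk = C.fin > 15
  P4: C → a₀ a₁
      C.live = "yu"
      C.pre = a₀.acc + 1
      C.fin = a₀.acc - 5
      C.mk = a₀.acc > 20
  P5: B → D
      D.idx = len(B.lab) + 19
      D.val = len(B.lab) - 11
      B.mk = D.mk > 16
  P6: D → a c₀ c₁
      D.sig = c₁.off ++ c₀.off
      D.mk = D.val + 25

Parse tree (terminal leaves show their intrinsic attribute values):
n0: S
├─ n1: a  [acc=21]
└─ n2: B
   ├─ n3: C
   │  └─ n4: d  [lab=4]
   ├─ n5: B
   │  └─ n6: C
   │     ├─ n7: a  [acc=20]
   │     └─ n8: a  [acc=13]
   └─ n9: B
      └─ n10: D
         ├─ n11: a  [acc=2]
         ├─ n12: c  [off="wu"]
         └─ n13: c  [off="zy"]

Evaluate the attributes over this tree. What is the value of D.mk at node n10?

17

1. n1.acc = 21  [terminal]
2. n2.lab = "nv"  ["nv"]
3. n4.lab = 4  [terminal]
4. n3.live = "xm"  ["xm"]
5. n3.pre = 12  [d.lab * -1 + 16]
6. n3.fin = 15  [d.lab * 2 + 7]
7. n3.mk = false  [d.lab > 4]
8. n5.lab = "nvxm"  [B₀.lab ++ C.live]
9. n7.acc = 20  [terminal]
10. n8.acc = 13  [terminal]
11. n6.live = "yu"  ["yu"]
12. n6.pre = 21  [a₀.acc + 1]
13. n6.fin = 15  [a₀.acc - 5]
14. n6.mk = false  [a₀.acc > 20]
15. n5.mk = false  [C.fin > 15]
16. n9.lab = "nvx"  [B₀.lab ++ "x"]
17. n10.idx = 22  [len(B.lab) + 19]
18. n10.val = -8  [len(B.lab) - 11]
19. n11.acc = 2  [terminal]
20. n12.off = "wu"  [terminal]
21. n13.off = "zy"  [terminal]
22. n10.sig = "zywu"  [c₁.off ++ c₀.off]
23. n10.mk = 17  [D.val + 25]
24. n9.mk = true  [D.mk > 16]
25. n2.mk = false  [C.fin > 15]
26. n0.pre = 14  [14]
27. n0.lim = false  [B.mk == true]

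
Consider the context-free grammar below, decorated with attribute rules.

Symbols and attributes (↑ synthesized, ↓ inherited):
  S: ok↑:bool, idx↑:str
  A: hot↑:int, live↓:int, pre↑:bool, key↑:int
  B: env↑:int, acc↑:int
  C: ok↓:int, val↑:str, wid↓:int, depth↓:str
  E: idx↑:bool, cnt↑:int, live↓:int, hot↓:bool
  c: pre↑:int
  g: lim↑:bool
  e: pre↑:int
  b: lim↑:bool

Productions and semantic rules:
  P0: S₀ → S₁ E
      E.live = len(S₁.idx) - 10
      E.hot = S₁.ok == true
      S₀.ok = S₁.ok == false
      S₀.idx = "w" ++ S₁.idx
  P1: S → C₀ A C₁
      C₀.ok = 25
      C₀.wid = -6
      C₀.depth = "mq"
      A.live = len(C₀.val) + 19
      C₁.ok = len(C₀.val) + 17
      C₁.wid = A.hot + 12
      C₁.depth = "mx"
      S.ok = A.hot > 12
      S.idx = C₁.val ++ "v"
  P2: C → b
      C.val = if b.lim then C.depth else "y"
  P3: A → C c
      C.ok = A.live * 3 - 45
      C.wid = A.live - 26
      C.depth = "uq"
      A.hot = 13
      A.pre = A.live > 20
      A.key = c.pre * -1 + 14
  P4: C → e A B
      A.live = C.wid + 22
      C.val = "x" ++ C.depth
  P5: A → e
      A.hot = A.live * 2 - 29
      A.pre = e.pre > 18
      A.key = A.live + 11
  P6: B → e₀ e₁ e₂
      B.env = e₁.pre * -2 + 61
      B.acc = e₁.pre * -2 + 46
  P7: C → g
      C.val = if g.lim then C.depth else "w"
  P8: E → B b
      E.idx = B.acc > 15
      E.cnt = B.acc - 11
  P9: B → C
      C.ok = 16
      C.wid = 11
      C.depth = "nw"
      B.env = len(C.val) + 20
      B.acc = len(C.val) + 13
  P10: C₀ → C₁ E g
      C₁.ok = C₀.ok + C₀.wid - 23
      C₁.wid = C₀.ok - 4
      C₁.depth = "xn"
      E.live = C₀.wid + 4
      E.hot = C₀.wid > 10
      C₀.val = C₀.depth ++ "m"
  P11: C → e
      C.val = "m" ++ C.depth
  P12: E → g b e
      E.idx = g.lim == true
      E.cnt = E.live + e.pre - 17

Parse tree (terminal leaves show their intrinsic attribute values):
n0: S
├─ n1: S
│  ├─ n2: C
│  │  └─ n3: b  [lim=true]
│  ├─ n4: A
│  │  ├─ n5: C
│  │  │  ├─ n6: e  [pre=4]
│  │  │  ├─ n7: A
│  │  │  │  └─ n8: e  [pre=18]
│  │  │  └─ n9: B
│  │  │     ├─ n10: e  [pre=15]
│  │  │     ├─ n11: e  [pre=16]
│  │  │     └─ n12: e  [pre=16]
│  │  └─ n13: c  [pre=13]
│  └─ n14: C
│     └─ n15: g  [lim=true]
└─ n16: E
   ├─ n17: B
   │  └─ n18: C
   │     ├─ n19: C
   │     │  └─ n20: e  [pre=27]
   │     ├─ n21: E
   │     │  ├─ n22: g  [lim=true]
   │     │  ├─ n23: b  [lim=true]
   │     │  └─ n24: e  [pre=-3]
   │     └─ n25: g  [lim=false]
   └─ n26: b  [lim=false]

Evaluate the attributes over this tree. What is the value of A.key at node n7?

1. n2.ok = 25  [25]
2. n2.wid = -6  [-6]
3. n2.depth = "mq"  ["mq"]
4. n3.lim = true  [terminal]
5. n2.val = "mq"  [if b.lim then C.depth else "y"]
6. n4.live = 21  [len(C₀.val) + 19]
7. n5.ok = 18  [A.live * 3 - 45]
8. n5.wid = -5  [A.live - 26]
9. n5.depth = "uq"  ["uq"]
10. n6.pre = 4  [terminal]
11. n7.live = 17  [C.wid + 22]
12. n8.pre = 18  [terminal]
13. n7.hot = 5  [A.live * 2 - 29]
14. n7.pre = false  [e.pre > 18]
15. n7.key = 28  [A.live + 11]
16. n10.pre = 15  [terminal]
17. n11.pre = 16  [terminal]
18. n12.pre = 16  [terminal]
19. n9.env = 29  [e₁.pre * -2 + 61]
20. n9.acc = 14  [e₁.pre * -2 + 46]
21. n5.val = "xuq"  ["x" ++ C.depth]
22. n13.pre = 13  [terminal]
23. n4.hot = 13  [13]
24. n4.pre = true  [A.live > 20]
25. n4.key = 1  [c.pre * -1 + 14]
26. n14.ok = 19  [len(C₀.val) + 17]
27. n14.wid = 25  [A.hot + 12]
28. n14.depth = "mx"  ["mx"]
29. n15.lim = true  [terminal]
30. n14.val = "mx"  [if g.lim then C.depth else "w"]
31. n1.ok = true  [A.hot > 12]
32. n1.idx = "mxv"  [C₁.val ++ "v"]
33. n16.live = -7  [len(S₁.idx) - 10]
34. n16.hot = true  [S₁.ok == true]
35. n18.ok = 16  [16]
36. n18.wid = 11  [11]
37. n18.depth = "nw"  ["nw"]
38. n19.ok = 4  [C₀.ok + C₀.wid - 23]
39. n19.wid = 12  [C₀.ok - 4]
40. n19.depth = "xn"  ["xn"]
41. n20.pre = 27  [terminal]
42. n19.val = "mxn"  ["m" ++ C.depth]
43. n21.live = 15  [C₀.wid + 4]
44. n21.hot = true  [C₀.wid > 10]
45. n22.lim = true  [terminal]
46. n23.lim = true  [terminal]
47. n24.pre = -3  [terminal]
48. n21.idx = true  [g.lim == true]
49. n21.cnt = -5  [E.live + e.pre - 17]
50. n25.lim = false  [terminal]
51. n18.val = "nwm"  [C₀.depth ++ "m"]
52. n17.env = 23  [len(C.val) + 20]
53. n17.acc = 16  [len(C.val) + 13]
54. n26.lim = false  [terminal]
55. n16.idx = true  [B.acc > 15]
56. n16.cnt = 5  [B.acc - 11]
57. n0.ok = false  [S₁.ok == false]
58. n0.idx = "wmxv"  ["w" ++ S₁.idx]

28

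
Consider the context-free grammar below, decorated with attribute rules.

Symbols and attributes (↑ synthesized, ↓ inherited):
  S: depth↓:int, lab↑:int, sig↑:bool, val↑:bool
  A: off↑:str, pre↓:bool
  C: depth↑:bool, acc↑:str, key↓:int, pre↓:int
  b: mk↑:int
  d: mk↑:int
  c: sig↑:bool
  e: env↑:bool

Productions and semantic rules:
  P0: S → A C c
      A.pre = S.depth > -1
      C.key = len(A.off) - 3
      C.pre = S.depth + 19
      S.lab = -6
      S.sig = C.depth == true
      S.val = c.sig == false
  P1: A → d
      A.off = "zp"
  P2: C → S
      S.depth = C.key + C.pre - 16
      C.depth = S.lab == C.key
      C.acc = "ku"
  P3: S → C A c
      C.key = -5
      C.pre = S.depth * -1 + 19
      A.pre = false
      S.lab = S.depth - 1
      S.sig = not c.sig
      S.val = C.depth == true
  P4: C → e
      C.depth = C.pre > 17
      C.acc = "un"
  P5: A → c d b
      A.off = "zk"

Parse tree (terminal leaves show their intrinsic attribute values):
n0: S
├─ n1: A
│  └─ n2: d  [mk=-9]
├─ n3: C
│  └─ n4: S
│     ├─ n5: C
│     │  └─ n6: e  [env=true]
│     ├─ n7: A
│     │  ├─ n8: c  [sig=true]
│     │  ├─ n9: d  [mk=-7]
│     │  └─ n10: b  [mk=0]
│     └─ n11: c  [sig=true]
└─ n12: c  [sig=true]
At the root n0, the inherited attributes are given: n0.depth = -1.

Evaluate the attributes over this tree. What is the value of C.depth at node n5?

true

1. n0.depth = -1  [given at root]
2. n1.pre = false  [S.depth > -1]
3. n2.mk = -9  [terminal]
4. n1.off = "zp"  ["zp"]
5. n3.key = -1  [len(A.off) - 3]
6. n3.pre = 18  [S.depth + 19]
7. n4.depth = 1  [C.key + C.pre - 16]
8. n5.key = -5  [-5]
9. n5.pre = 18  [S.depth * -1 + 19]
10. n6.env = true  [terminal]
11. n5.depth = true  [C.pre > 17]
12. n5.acc = "un"  ["un"]
13. n7.pre = false  [false]
14. n8.sig = true  [terminal]
15. n9.mk = -7  [terminal]
16. n10.mk = 0  [terminal]
17. n7.off = "zk"  ["zk"]
18. n11.sig = true  [terminal]
19. n4.lab = 0  [S.depth - 1]
20. n4.sig = false  [not c.sig]
21. n4.val = true  [C.depth == true]
22. n3.depth = false  [S.lab == C.key]
23. n3.acc = "ku"  ["ku"]
24. n12.sig = true  [terminal]
25. n0.lab = -6  [-6]
26. n0.sig = false  [C.depth == true]
27. n0.val = false  [c.sig == false]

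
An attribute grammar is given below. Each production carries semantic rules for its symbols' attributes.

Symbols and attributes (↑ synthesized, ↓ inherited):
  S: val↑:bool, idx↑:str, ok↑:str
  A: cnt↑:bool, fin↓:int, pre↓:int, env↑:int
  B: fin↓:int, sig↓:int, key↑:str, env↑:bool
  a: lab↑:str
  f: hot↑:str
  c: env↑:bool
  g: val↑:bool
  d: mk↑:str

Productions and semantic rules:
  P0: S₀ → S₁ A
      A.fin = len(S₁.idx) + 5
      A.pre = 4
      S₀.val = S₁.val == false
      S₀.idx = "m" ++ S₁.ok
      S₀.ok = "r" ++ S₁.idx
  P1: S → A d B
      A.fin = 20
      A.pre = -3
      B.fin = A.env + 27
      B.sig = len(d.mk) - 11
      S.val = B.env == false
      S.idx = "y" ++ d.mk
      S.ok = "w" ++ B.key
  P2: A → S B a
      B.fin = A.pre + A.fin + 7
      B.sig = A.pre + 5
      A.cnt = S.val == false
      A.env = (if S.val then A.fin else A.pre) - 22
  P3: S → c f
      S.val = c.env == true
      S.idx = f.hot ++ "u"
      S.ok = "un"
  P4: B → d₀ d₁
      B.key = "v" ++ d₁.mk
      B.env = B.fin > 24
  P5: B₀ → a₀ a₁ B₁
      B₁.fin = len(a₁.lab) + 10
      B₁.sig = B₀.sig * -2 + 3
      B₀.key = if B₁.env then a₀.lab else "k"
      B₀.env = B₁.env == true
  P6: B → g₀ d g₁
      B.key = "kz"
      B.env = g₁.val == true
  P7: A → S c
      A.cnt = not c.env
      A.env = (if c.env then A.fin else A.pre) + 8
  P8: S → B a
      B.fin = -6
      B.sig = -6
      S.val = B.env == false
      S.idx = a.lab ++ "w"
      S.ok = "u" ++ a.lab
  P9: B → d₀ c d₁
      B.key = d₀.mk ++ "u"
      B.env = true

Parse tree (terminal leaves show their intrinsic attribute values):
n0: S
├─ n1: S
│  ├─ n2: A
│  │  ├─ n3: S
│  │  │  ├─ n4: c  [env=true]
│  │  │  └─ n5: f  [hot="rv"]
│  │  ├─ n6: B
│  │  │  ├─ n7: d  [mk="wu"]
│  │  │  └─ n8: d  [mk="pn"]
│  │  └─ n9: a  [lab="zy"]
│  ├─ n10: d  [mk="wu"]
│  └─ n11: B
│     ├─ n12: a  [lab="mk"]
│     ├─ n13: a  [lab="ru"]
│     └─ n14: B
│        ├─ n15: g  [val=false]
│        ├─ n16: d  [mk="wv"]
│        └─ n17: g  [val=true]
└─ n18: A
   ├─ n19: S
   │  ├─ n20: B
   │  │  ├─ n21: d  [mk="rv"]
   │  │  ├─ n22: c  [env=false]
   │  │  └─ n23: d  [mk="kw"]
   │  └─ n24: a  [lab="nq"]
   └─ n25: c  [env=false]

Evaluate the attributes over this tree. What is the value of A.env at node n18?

12

1. n2.fin = 20  [20]
2. n2.pre = -3  [-3]
3. n4.env = true  [terminal]
4. n5.hot = "rv"  [terminal]
5. n3.val = true  [c.env == true]
6. n3.idx = "rvu"  [f.hot ++ "u"]
7. n3.ok = "un"  ["un"]
8. n6.fin = 24  [A.pre + A.fin + 7]
9. n6.sig = 2  [A.pre + 5]
10. n7.mk = "wu"  [terminal]
11. n8.mk = "pn"  [terminal]
12. n6.key = "vpn"  ["v" ++ d₁.mk]
13. n6.env = false  [B.fin > 24]
14. n9.lab = "zy"  [terminal]
15. n2.cnt = false  [S.val == false]
16. n2.env = -2  [(if S.val then A.fin else A.pre) - 22]
17. n10.mk = "wu"  [terminal]
18. n11.fin = 25  [A.env + 27]
19. n11.sig = -9  [len(d.mk) - 11]
20. n12.lab = "mk"  [terminal]
21. n13.lab = "ru"  [terminal]
22. n14.fin = 12  [len(a₁.lab) + 10]
23. n14.sig = 21  [B₀.sig * -2 + 3]
24. n15.val = false  [terminal]
25. n16.mk = "wv"  [terminal]
26. n17.val = true  [terminal]
27. n14.key = "kz"  ["kz"]
28. n14.env = true  [g₁.val == true]
29. n11.key = "mk"  [if B₁.env then a₀.lab else "k"]
30. n11.env = true  [B₁.env == true]
31. n1.val = false  [B.env == false]
32. n1.idx = "ywu"  ["y" ++ d.mk]
33. n1.ok = "wmk"  ["w" ++ B.key]
34. n18.fin = 8  [len(S₁.idx) + 5]
35. n18.pre = 4  [4]
36. n20.fin = -6  [-6]
37. n20.sig = -6  [-6]
38. n21.mk = "rv"  [terminal]
39. n22.env = false  [terminal]
40. n23.mk = "kw"  [terminal]
41. n20.key = "rvu"  [d₀.mk ++ "u"]
42. n20.env = true  [true]
43. n24.lab = "nq"  [terminal]
44. n19.val = false  [B.env == false]
45. n19.idx = "nqw"  [a.lab ++ "w"]
46. n19.ok = "unq"  ["u" ++ a.lab]
47. n25.env = false  [terminal]
48. n18.cnt = true  [not c.env]
49. n18.env = 12  [(if c.env then A.fin else A.pre) + 8]
50. n0.val = true  [S₁.val == false]
51. n0.idx = "mwmk"  ["m" ++ S₁.ok]
52. n0.ok = "rywu"  ["r" ++ S₁.idx]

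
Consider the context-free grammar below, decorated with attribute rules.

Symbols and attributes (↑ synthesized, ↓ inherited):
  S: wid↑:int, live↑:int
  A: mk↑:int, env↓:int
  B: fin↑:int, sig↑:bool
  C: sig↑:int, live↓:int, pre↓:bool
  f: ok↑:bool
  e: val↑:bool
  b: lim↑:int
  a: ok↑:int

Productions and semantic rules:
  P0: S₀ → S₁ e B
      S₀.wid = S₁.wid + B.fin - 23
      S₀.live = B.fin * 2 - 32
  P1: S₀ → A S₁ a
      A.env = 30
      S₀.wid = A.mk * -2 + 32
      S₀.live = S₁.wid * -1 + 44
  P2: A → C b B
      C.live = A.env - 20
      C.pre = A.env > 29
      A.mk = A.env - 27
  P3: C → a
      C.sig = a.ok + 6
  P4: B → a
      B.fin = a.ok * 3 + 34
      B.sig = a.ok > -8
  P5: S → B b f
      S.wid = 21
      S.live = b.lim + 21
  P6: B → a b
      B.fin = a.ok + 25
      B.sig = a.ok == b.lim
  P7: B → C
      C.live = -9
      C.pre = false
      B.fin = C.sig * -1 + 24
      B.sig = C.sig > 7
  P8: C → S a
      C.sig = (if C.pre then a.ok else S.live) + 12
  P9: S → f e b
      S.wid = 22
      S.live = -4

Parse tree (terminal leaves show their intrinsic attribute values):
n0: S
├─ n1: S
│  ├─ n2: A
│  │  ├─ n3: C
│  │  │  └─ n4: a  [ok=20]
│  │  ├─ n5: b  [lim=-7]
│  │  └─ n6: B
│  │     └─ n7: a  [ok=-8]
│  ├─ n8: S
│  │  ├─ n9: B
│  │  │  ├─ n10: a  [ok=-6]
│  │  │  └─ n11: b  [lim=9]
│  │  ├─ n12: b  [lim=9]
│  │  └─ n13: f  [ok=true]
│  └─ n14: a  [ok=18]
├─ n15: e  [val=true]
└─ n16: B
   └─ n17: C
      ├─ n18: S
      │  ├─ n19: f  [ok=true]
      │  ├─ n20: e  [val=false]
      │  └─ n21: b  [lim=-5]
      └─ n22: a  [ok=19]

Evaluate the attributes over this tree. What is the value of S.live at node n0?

1. n2.env = 30  [30]
2. n3.live = 10  [A.env - 20]
3. n3.pre = true  [A.env > 29]
4. n4.ok = 20  [terminal]
5. n3.sig = 26  [a.ok + 6]
6. n5.lim = -7  [terminal]
7. n7.ok = -8  [terminal]
8. n6.fin = 10  [a.ok * 3 + 34]
9. n6.sig = false  [a.ok > -8]
10. n2.mk = 3  [A.env - 27]
11. n10.ok = -6  [terminal]
12. n11.lim = 9  [terminal]
13. n9.fin = 19  [a.ok + 25]
14. n9.sig = false  [a.ok == b.lim]
15. n12.lim = 9  [terminal]
16. n13.ok = true  [terminal]
17. n8.wid = 21  [21]
18. n8.live = 30  [b.lim + 21]
19. n14.ok = 18  [terminal]
20. n1.wid = 26  [A.mk * -2 + 32]
21. n1.live = 23  [S₁.wid * -1 + 44]
22. n15.val = true  [terminal]
23. n17.live = -9  [-9]
24. n17.pre = false  [false]
25. n19.ok = true  [terminal]
26. n20.val = false  [terminal]
27. n21.lim = -5  [terminal]
28. n18.wid = 22  [22]
29. n18.live = -4  [-4]
30. n22.ok = 19  [terminal]
31. n17.sig = 8  [(if C.pre then a.ok else S.live) + 12]
32. n16.fin = 16  [C.sig * -1 + 24]
33. n16.sig = true  [C.sig > 7]
34. n0.wid = 19  [S₁.wid + B.fin - 23]
35. n0.live = 0  [B.fin * 2 - 32]

0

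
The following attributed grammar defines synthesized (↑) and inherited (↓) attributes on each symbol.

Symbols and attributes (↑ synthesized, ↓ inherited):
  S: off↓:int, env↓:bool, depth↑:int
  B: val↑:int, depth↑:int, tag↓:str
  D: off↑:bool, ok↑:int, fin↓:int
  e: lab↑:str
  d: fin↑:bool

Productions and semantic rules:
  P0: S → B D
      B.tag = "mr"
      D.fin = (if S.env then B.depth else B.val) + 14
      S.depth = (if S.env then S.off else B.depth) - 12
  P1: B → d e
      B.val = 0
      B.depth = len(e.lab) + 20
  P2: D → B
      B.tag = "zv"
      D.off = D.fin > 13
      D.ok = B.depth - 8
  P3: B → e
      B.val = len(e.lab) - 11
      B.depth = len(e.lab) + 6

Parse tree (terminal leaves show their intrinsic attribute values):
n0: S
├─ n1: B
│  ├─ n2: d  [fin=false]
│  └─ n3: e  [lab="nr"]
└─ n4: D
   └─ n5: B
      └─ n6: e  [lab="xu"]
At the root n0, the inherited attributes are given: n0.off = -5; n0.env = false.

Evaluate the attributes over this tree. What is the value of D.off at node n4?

true

1. n0.off = -5  [given at root]
2. n0.env = false  [given at root]
3. n1.tag = "mr"  ["mr"]
4. n2.fin = false  [terminal]
5. n3.lab = "nr"  [terminal]
6. n1.val = 0  [0]
7. n1.depth = 22  [len(e.lab) + 20]
8. n4.fin = 14  [(if S.env then B.depth else B.val) + 14]
9. n5.tag = "zv"  ["zv"]
10. n6.lab = "xu"  [terminal]
11. n5.val = -9  [len(e.lab) - 11]
12. n5.depth = 8  [len(e.lab) + 6]
13. n4.off = true  [D.fin > 13]
14. n4.ok = 0  [B.depth - 8]
15. n0.depth = 10  [(if S.env then S.off else B.depth) - 12]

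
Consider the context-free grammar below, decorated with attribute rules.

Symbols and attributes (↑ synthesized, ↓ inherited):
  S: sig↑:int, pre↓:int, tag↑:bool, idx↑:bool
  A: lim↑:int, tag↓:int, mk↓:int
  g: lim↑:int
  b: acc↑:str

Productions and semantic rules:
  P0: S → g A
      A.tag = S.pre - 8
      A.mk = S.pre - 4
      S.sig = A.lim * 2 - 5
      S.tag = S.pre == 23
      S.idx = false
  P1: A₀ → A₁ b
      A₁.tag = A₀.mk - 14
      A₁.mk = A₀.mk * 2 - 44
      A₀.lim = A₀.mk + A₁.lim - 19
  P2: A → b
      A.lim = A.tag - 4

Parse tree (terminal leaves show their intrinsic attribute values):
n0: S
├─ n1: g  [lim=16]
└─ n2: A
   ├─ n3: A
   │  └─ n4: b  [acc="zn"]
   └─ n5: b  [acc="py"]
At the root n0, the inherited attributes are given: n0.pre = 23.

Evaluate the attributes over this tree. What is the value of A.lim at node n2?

1. n0.pre = 23  [given at root]
2. n1.lim = 16  [terminal]
3. n2.tag = 15  [S.pre - 8]
4. n2.mk = 19  [S.pre - 4]
5. n3.tag = 5  [A₀.mk - 14]
6. n3.mk = -6  [A₀.mk * 2 - 44]
7. n4.acc = "zn"  [terminal]
8. n3.lim = 1  [A.tag - 4]
9. n5.acc = "py"  [terminal]
10. n2.lim = 1  [A₀.mk + A₁.lim - 19]
11. n0.sig = -3  [A.lim * 2 - 5]
12. n0.tag = true  [S.pre == 23]
13. n0.idx = false  [false]

1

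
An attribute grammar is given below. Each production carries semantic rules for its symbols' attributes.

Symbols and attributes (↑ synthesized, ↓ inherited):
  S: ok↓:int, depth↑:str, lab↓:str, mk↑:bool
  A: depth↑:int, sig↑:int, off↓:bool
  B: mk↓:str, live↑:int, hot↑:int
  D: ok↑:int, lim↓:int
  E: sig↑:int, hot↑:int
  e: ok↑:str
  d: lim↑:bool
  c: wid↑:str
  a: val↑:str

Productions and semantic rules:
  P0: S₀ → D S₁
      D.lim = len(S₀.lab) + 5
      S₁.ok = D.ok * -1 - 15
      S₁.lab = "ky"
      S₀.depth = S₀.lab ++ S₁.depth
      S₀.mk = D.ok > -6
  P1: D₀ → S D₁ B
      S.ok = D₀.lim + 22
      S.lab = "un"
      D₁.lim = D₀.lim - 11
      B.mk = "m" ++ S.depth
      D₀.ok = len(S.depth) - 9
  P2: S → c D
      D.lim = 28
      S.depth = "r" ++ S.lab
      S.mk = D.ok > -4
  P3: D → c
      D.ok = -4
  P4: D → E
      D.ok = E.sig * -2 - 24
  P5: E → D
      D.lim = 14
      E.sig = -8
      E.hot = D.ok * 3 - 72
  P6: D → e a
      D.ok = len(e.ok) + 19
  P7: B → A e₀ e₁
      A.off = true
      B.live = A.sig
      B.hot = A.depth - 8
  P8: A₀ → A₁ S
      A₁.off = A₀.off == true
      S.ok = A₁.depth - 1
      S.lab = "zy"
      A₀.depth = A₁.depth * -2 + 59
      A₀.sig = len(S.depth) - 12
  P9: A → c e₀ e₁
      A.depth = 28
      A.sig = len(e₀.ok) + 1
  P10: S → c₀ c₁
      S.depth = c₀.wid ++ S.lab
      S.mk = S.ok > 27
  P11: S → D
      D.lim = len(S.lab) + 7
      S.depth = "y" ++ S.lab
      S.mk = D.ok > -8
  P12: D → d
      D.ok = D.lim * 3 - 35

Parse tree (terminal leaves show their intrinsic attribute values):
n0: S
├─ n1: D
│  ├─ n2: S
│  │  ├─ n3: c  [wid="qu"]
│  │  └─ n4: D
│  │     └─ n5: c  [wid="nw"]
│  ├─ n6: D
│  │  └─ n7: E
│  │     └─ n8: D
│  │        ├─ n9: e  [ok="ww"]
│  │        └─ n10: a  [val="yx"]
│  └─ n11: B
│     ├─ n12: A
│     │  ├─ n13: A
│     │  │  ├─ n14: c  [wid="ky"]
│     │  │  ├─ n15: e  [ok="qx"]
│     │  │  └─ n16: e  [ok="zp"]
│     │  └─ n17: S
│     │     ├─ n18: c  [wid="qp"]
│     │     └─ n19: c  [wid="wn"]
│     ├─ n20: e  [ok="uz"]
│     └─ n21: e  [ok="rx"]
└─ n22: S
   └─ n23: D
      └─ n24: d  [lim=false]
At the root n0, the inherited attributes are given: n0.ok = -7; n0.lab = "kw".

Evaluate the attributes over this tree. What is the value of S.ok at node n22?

1. n0.ok = -7  [given at root]
2. n0.lab = "kw"  [given at root]
3. n1.lim = 7  [len(S₀.lab) + 5]
4. n2.ok = 29  [D₀.lim + 22]
5. n2.lab = "un"  ["un"]
6. n3.wid = "qu"  [terminal]
7. n4.lim = 28  [28]
8. n5.wid = "nw"  [terminal]
9. n4.ok = -4  [-4]
10. n2.depth = "run"  ["r" ++ S.lab]
11. n2.mk = false  [D.ok > -4]
12. n6.lim = -4  [D₀.lim - 11]
13. n8.lim = 14  [14]
14. n9.ok = "ww"  [terminal]
15. n10.val = "yx"  [terminal]
16. n8.ok = 21  [len(e.ok) + 19]
17. n7.sig = -8  [-8]
18. n7.hot = -9  [D.ok * 3 - 72]
19. n6.ok = -8  [E.sig * -2 - 24]
20. n11.mk = "mrun"  ["m" ++ S.depth]
21. n12.off = true  [true]
22. n13.off = true  [A₀.off == true]
23. n14.wid = "ky"  [terminal]
24. n15.ok = "qx"  [terminal]
25. n16.ok = "zp"  [terminal]
26. n13.depth = 28  [28]
27. n13.sig = 3  [len(e₀.ok) + 1]
28. n17.ok = 27  [A₁.depth - 1]
29. n17.lab = "zy"  ["zy"]
30. n18.wid = "qp"  [terminal]
31. n19.wid = "wn"  [terminal]
32. n17.depth = "qpzy"  [c₀.wid ++ S.lab]
33. n17.mk = false  [S.ok > 27]
34. n12.depth = 3  [A₁.depth * -2 + 59]
35. n12.sig = -8  [len(S.depth) - 12]
36. n20.ok = "uz"  [terminal]
37. n21.ok = "rx"  [terminal]
38. n11.live = -8  [A.sig]
39. n11.hot = -5  [A.depth - 8]
40. n1.ok = -6  [len(S.depth) - 9]
41. n22.ok = -9  [D.ok * -1 - 15]
42. n22.lab = "ky"  ["ky"]
43. n23.lim = 9  [len(S.lab) + 7]
44. n24.lim = false  [terminal]
45. n23.ok = -8  [D.lim * 3 - 35]
46. n22.depth = "yky"  ["y" ++ S.lab]
47. n22.mk = false  [D.ok > -8]
48. n0.depth = "kwyky"  [S₀.lab ++ S₁.depth]
49. n0.mk = false  [D.ok > -6]

-9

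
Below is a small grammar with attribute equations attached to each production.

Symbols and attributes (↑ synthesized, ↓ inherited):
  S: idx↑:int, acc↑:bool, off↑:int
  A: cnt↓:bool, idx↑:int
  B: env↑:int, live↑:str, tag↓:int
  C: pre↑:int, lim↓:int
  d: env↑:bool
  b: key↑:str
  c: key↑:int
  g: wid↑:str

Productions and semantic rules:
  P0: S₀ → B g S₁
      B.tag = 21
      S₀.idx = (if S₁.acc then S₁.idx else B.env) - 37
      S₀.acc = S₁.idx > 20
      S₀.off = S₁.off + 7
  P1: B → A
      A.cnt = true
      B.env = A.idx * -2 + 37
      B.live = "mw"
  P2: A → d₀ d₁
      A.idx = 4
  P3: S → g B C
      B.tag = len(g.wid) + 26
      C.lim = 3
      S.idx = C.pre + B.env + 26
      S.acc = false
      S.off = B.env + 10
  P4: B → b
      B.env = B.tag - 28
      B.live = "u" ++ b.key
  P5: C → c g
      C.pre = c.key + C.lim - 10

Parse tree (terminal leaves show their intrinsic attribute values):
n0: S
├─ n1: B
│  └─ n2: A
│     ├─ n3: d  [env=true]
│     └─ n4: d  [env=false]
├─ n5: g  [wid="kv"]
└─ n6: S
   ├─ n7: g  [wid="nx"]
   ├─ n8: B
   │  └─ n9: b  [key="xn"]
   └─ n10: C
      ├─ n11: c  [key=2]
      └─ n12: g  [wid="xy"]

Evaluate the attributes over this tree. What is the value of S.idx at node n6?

21

1. n1.tag = 21  [21]
2. n2.cnt = true  [true]
3. n3.env = true  [terminal]
4. n4.env = false  [terminal]
5. n2.idx = 4  [4]
6. n1.env = 29  [A.idx * -2 + 37]
7. n1.live = "mw"  ["mw"]
8. n5.wid = "kv"  [terminal]
9. n7.wid = "nx"  [terminal]
10. n8.tag = 28  [len(g.wid) + 26]
11. n9.key = "xn"  [terminal]
12. n8.env = 0  [B.tag - 28]
13. n8.live = "uxn"  ["u" ++ b.key]
14. n10.lim = 3  [3]
15. n11.key = 2  [terminal]
16. n12.wid = "xy"  [terminal]
17. n10.pre = -5  [c.key + C.lim - 10]
18. n6.idx = 21  [C.pre + B.env + 26]
19. n6.acc = false  [false]
20. n6.off = 10  [B.env + 10]
21. n0.idx = -8  [(if S₁.acc then S₁.idx else B.env) - 37]
22. n0.acc = true  [S₁.idx > 20]
23. n0.off = 17  [S₁.off + 7]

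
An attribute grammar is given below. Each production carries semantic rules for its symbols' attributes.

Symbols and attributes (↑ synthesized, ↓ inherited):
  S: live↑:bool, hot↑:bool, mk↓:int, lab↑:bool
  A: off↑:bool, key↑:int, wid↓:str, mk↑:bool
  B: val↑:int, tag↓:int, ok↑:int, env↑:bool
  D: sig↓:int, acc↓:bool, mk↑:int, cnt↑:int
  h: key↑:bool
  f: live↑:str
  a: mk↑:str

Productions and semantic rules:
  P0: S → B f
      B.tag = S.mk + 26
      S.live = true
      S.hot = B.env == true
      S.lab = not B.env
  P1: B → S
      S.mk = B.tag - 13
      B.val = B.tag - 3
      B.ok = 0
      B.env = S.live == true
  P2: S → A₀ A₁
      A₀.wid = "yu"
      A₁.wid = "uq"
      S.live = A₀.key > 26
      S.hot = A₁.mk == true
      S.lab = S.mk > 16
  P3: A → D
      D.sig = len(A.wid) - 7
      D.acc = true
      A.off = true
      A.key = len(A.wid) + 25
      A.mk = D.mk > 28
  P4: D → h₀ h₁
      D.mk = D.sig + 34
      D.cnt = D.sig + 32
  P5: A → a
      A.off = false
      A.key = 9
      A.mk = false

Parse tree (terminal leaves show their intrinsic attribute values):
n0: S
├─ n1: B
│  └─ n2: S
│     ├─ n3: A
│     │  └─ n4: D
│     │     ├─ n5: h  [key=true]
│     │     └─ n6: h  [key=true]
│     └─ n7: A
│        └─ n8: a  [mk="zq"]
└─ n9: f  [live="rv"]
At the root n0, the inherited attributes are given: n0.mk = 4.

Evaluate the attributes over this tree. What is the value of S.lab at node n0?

false

1. n0.mk = 4  [given at root]
2. n1.tag = 30  [S.mk + 26]
3. n2.mk = 17  [B.tag - 13]
4. n3.wid = "yu"  ["yu"]
5. n4.sig = -5  [len(A.wid) - 7]
6. n4.acc = true  [true]
7. n5.key = true  [terminal]
8. n6.key = true  [terminal]
9. n4.mk = 29  [D.sig + 34]
10. n4.cnt = 27  [D.sig + 32]
11. n3.off = true  [true]
12. n3.key = 27  [len(A.wid) + 25]
13. n3.mk = true  [D.mk > 28]
14. n7.wid = "uq"  ["uq"]
15. n8.mk = "zq"  [terminal]
16. n7.off = false  [false]
17. n7.key = 9  [9]
18. n7.mk = false  [false]
19. n2.live = true  [A₀.key > 26]
20. n2.hot = false  [A₁.mk == true]
21. n2.lab = true  [S.mk > 16]
22. n1.val = 27  [B.tag - 3]
23. n1.ok = 0  [0]
24. n1.env = true  [S.live == true]
25. n9.live = "rv"  [terminal]
26. n0.live = true  [true]
27. n0.hot = true  [B.env == true]
28. n0.lab = false  [not B.env]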